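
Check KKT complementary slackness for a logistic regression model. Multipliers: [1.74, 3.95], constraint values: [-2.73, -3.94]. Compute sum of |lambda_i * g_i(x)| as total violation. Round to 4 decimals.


KKT complementary slackness check:
lambda_1 * g_1 = 1.74 * -2.73 = -4.7502
lambda_2 * g_2 = 3.95 * -3.94 = -15.563
Total violation = 4.7502 + 15.563 = 20.3132


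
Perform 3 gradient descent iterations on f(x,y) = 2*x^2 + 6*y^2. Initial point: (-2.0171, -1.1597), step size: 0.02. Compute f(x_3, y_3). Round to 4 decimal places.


Gradient descent on f(x,y) = 2*x^2 + 6*y^2.
Starting point: (-2.0171, -1.1597), alpha = 0.02
Step 1: grad_x = 2*2*-2.0171 = -8.0684, grad_y = 2*6*-1.1597 = -13.9164
  x_1 = -2.0171 - 0.02*-8.0684 = -1.8557
  y_1 = -1.1597 - 0.02*-13.9164 = -0.8814
Step 2: grad_x = 2*2*-1.8557 = -7.4229, grad_y = 2*6*-0.8814 = -10.5765
  x_2 = -1.8557 - 0.02*-7.4229 = -1.7073
  y_2 = -0.8814 - 0.02*-10.5765 = -0.6698
Step 3: grad_x = 2*2*-1.7073 = -6.8291, grad_y = 2*6*-0.6698 = -8.0381
  x_3 = -1.7073 - 0.02*-6.8291 = -1.5707
  y_3 = -0.6698 - 0.02*-8.0381 = -0.5091
f(-1.5707, -0.5091) = 2*(-1.5707)^2 + 6*(-0.5091)^2 = 6.4891


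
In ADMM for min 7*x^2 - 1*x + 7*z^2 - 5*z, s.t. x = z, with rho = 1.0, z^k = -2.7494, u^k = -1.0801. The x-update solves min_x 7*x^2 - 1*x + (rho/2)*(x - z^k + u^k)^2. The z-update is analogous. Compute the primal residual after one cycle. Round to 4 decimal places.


ADMM iteration with rho = 1.0, z^k = -2.7494, u^k = -1.0801
Step 1: x-update.
Minimize 7*x^2 - 1*x + (1.0/2)*(x + 2.7494 - 1.0801)^2
FOC: (2*7 + 1.0)*x = 1 + 1.0*(-2.7494 + 1.0801)
x^{k+1} = -0.0446
Step 2: z-update.
Minimize 7*z^2 - 5*z + (1.0/2)*(-0.0446 - z - 1.0801)^2
FOC: (2*7 + 1.0)*z = 5 + 1.0*(-0.0446 - 1.0801)
z^{k+1} = 0.2584
Step 3: u-update.
u^{k+1} = -1.0801 - 0.0446 - 0.2584 = -1.3831
Step 4: Primal residual = |-0.0446 - 0.2584| = 0.303


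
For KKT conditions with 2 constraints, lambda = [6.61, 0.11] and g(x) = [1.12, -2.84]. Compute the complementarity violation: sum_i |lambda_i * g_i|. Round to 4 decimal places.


KKT complementary slackness check:
lambda_1 * g_1 = 6.61 * 1.12 = 7.4032
lambda_2 * g_2 = 0.11 * -2.84 = -0.3124
Total violation = 7.4032 + 0.3124 = 7.7156


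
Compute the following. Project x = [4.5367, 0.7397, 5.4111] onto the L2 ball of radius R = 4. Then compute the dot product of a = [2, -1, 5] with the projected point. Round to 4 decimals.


Step 1: Compute ||x|| (intermediates to 6 decimals).
||x|| = sqrt(4.5367^2 + 0.7397^2 + 5.4111^2) = 7.099916
Step 2: Project.
Since ||x|| > R, scale = R/||x|| = 4/7.099916 = 0.563387, proj(x) = scale * x
proj(x) = [2.555918, 0.416737, 3.048543]
Step 3: Dot product.
a^T * proj(x) = 2*2.555918 - 1*0.416737 + 5*3.048543 = 19.9378


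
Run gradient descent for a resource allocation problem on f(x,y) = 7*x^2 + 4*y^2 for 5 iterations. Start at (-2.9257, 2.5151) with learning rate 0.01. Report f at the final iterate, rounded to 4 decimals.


Gradient descent on f(x,y) = 7*x^2 + 4*y^2.
Starting point: (-2.9257, 2.5151), alpha = 0.01
Step 1: grad_x = 2*7*-2.9257 = -40.9598, grad_y = 2*4*2.5151 = 20.1208
  x_1 = -2.9257 - 0.01*-40.9598 = -2.5161
  y_1 = 2.5151 - 0.01*20.1208 = 2.3139
Step 2: grad_x = 2*7*-2.5161 = -35.2254, grad_y = 2*4*2.3139 = 18.5111
  x_2 = -2.5161 - 0.01*-35.2254 = -2.1638
  y_2 = 2.3139 - 0.01*18.5111 = 2.1288
Step 3: grad_x = 2*7*-2.1638 = -30.2939, grad_y = 2*4*2.1288 = 17.0302
  x_3 = -2.1638 - 0.01*-30.2939 = -1.8609
  y_3 = 2.1288 - 0.01*17.0302 = 1.9585
Step 4: grad_x = 2*7*-1.8609 = -26.0527, grad_y = 2*4*1.9585 = 15.6678
  x_4 = -1.8609 - 0.01*-26.0527 = -1.6004
  y_4 = 1.9585 - 0.01*15.6678 = 1.8018
Step 5: grad_x = 2*7*-1.6004 = -22.4053, grad_y = 2*4*1.8018 = 14.4144
  x_5 = -1.6004 - 0.01*-22.4053 = -1.3763
  y_5 = 1.8018 - 0.01*14.4144 = 1.6577
f(-1.3763, 1.6577) = 7*(-1.3763)^2 + 4*1.6577^2 = 24.2513


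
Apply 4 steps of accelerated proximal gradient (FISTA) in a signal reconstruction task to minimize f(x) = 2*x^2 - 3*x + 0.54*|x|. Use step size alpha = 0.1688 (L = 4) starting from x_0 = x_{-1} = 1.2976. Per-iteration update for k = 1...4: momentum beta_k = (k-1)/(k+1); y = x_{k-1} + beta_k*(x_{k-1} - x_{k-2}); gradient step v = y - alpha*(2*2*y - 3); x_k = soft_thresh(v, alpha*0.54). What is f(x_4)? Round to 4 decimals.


FISTA on f(x) = 2*x^2 - 3*x + 0.54*|x|
L = 4, alpha = 0.1688
Iteration 1: beta = 0.0, y = 1.2976 + 0.0*(1.2976 - 1.2976) = 1.2976
  grad(y) = 2.1904, v = y - alpha*grad = 0.9279
  prox(v) = soft_thresh(0.9279, 0.0912) = 0.8367
Iteration 2: beta = 0.3333, y = 0.8367 + 0.3333*(0.8367 - 1.2976) = 0.6831
  grad(y) = -0.2677, v = y - alpha*grad = 0.7283
  prox(v) = soft_thresh(0.7283, 0.0912) = 0.6371
Iteration 3: beta = 0.5, y = 0.6371 + 0.5*(0.6371 - 0.8367) = 0.5373
  grad(y) = -0.8507, v = y - alpha*grad = 0.6809
  prox(v) = soft_thresh(0.6809, 0.0912) = 0.5898
Iteration 4: beta = 0.6, y = 0.5898 + 0.6*(0.5898 - 0.6371) = 0.5614
  grad(y) = -0.7546, v = y - alpha*grad = 0.6887
  prox(v) = soft_thresh(0.6887, 0.0912) = 0.5976
f(x_4) = 2*0.5976^2 - 3*0.5976 + 0.54*|0.5976| = -0.7558


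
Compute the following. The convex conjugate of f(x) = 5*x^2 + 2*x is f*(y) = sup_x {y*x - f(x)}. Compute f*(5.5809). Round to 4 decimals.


f*(y) = sup_x {y*x - a*x^2 - b*x} = sup_x {(y-b)*x - a*x^2}
FOC: (y - b) - 2a*x = 0 => x* = (y - b)/(2a)
x* = (5.5809 - 2)/(2*5) = 0.3581
f*(5.5809) = (y-b)^2/(4a) = (5.5809 - 2)^2/(4*5)
= 12.8228/20 = 0.6411


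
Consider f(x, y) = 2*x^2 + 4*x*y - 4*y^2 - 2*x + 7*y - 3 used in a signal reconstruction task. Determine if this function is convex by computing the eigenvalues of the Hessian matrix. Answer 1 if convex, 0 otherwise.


The Hessian of f(x,y) = 2*x^2 + 4*x*y - 4*y^2 - 2*x + 7*y - 3 is:
H = [[4, 4], [4, -8]]
Trace = 4 - 8 = -4
Determinant = 4*-8 - (4)^2 = -48
Discriminant = (-4)^2 - 4*-48 = 208.0
Eigenvalues: lambda_1 = -9.2111, lambda_2 = 5.2111
The function is not convex.

0


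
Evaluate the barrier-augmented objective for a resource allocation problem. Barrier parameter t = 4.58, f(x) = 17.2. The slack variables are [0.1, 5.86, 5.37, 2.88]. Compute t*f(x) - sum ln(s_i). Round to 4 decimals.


Step 1: Compute log-barrier.
ln values: [-2.3026, 1.7681, 1.6808, 1.0578]
phi = -(-2.3026 + 1.7681 + 1.6808 + 1.0578) = -2.2042
Step 2: Compute augmented objective.
t*f(x) = 4.58*17.2 = 78.776
Total = 78.776 - 2.2042 = 76.5718


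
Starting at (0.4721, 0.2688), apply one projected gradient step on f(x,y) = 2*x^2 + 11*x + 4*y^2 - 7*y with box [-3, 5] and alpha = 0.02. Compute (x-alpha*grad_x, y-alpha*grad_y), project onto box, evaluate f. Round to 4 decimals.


Step 1: Compute gradient at (0.4721, 0.2688).
grad_x = 2*2*0.4721 + 11 = 12.8884
grad_y = 2*4*0.2688 - 7 = -4.8496
Step 2: Gradient step.
x_raw = 0.4721 - 0.02*12.8884 = 0.2143
y_raw = 0.2688 - 0.02*-4.8496 = 0.3658
Step 3: Project onto [-3, 5].
x_proj = clip(0.2143) = 0.2143
y_proj = clip(0.3658) = 0.3658
Step 4: Evaluate f.
f(0.2143, 0.3658) = 0.4242


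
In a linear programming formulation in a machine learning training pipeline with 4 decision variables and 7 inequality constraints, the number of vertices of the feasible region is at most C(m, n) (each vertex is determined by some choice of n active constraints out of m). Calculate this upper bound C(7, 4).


Each vertex corresponds to some choice of n active constraints out of m, so the number of vertices is at most C(m, n) = m! / (n!(m-n)!).
m = 7, n = 4
Numerator: 7 * 6 * 5 * 4
Denominator: 4! = 24
C(7, 4) = 35


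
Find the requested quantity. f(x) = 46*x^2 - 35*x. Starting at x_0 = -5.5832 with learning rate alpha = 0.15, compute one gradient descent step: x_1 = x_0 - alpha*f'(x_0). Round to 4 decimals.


We compute the gradient at x_0 and apply the update.
f'(x) = 92*x - 35
f'(-5.5832) = 92*-5.5832 - 35 = -548.6544
x_1 = -5.5832 - 0.15*-548.6544 = 76.715


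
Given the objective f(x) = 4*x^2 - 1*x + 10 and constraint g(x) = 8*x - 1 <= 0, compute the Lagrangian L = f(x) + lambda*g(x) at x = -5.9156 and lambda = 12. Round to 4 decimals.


Step 1: Evaluate f(x).
f(-5.9156) = 4*(-5.9156)^2 - 1*(-5.9156) + 10 = 155.8929
Step 2: Evaluate g(x).
g(-5.9156) = 8*-5.9156 - 1 = -48.3248
Step 3: Compute Lagrangian.
L = 155.8929 + 12*-48.3248 = -424.0047


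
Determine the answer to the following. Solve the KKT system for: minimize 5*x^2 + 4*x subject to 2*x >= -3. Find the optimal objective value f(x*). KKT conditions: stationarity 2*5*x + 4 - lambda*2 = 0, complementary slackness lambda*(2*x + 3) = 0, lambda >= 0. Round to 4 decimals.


Step 1: Try lambda = 0 (constraint inactive).
Stationarity: 2*5*x + 4 = 0
x* = -4/(2*5) = -0.4
Check constraint: 2*-0.4 = -0.8 >= -3 -- satisfied.
Step 2: Compute optimal value.
f(x*) = 5*(-0.4)^2 + 4*(-0.4) = -0.8


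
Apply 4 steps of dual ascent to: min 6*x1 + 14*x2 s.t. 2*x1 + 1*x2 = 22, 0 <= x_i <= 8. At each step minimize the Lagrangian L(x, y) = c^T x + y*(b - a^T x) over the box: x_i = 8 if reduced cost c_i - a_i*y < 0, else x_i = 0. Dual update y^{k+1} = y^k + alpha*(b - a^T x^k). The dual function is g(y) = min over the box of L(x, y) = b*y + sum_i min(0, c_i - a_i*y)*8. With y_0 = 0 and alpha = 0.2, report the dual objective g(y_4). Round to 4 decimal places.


Dual ascent for LP: min 6*x1 + 14*x2, 2*x1 + 1*x2 = 22, 0 <= x_i <= 8
Step 1: y^k = 0.0, reduced costs: (6.0, 14.0)
  x^k = (0.0, 0.0), subgradient = b - a^T x = 22.0
  y^{k+1} = 0.0 + 0.2*22.0 = 4.4
Step 2: y^k = 4.4, reduced costs: (-2.8, 9.6)
  x^k = (8.0, 0.0), subgradient = b - a^T x = 6.0
  y^{k+1} = 4.4 + 0.2*6.0 = 5.6
Step 3: y^k = 5.6, reduced costs: (-5.2, 8.4)
  x^k = (8.0, 0.0), subgradient = b - a^T x = 6.0
  y^{k+1} = 5.6 + 0.2*6.0 = 6.8
Step 4: y^k = 6.8, reduced costs: (-7.6, 7.2)
  x^k = (8.0, 0.0), subgradient = b - a^T x = 6.0
  y^{k+1} = 6.8 + 0.2*6.0 = 8.0
Dual objective at y_4 = 8.0: reduced costs (-10.0, 6.0), box minimizer x = (8.0, 0.0)
g(y_4) = b*y + (c1 - a1*y)*x1 + (c2 - a2*y)*x2 = 22*8.0 + (-10.0)*8.0 + 6.0*0.0 = 176.0 - 80.0 + 0.0 = 96.0


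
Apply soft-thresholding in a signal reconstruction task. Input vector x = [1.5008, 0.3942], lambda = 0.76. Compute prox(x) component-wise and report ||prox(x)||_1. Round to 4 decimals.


Soft-thresholding with lambda = 0.76:
prox(1.5008) = sign(1.5008)*max(|1.5008| - 0.76, 0) = 0.7408
prox(0.3942) = sign(0.3942)*max(|0.3942| - 0.76, 0) = 0.0
prox(x) = [0.7408, 0.0]
||prox(x)||_1 = 0.7408 + 0.0 = 0.7408


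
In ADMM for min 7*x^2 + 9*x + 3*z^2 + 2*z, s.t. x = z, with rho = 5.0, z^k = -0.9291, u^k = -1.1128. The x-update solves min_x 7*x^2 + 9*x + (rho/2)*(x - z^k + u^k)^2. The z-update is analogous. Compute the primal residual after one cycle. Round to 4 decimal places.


ADMM iteration with rho = 5.0, z^k = -0.9291, u^k = -1.1128
Step 1: x-update.
Minimize 7*x^2 + 9*x + (5.0/2)*(x + 0.9291 - 1.1128)^2
FOC: (2*7 + 5.0)*x = -9 + 5.0*(-0.9291 + 1.1128)
x^{k+1} = -0.4253
Step 2: z-update.
Minimize 3*z^2 + 2*z + (5.0/2)*(-0.4253 - z - 1.1128)^2
FOC: (2*3 + 5.0)*z = -2 + 5.0*(-0.4253 - 1.1128)
z^{k+1} = -0.881
Step 3: u-update.
u^{k+1} = -1.1128 - 0.4253 + 0.881 = -0.6572
Step 4: Primal residual = |-0.4253 + 0.881| = 0.4556


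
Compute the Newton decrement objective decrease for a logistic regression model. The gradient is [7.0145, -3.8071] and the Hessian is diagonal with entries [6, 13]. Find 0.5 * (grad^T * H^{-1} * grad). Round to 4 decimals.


Step 1: H is diagonal, so H^(-1) * g = [1.1691, -0.2929].
Step 2: g^T H^(-1) g = sum_i g_i^2 / H_ii
  = (7.0145)^2/6 + (-3.8071)^2/13
  = 8.2005 + 1.1149 = 9.3155
Step 3: Objective decrease = 0.5 * g^T H^(-1) g = 4.6577


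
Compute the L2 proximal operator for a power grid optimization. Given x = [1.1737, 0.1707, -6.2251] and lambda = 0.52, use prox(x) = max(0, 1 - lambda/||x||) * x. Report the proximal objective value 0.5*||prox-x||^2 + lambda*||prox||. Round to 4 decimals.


Step 1: Compute ||x||.
||x|| = 6.3371
Step 2: Compute scaling factor.
scale = max(0, 1 - 0.52/6.3371) = 0.9179
Step 3: prox(x) = [1.0774, 0.1567, -5.7143]
||prox(x)|| = 5.8171
Step 4: Proximal objective.
0.5*||prox-x||^2 = 0.1352
lambda*||prox|| = 3.0249
Total = 3.1601


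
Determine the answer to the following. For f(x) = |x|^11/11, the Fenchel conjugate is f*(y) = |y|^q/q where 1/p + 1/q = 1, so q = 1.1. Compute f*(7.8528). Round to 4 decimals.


The conjugate exponent q satisfies 1/p + 1/q = 1.
p = 11, so q = 11/(11 - 1) = 1.1
|y|^q = 7.8528^1.1 = 9.65
f*(7.8528) = 9.65 / 1.1 = 8.7727


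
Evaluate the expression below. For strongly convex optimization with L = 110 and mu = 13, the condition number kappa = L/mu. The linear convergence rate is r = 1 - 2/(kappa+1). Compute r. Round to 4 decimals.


Step 1: Compute the condition number.
kappa = L/mu = 110/13 = 8.4615
Step 2: Compute the convergence rate.
r = 1 - 2/(kappa + 1) = 1 - 2*mu/(L + mu) = (L - mu)/(L + mu) = 97/123 = 0.7886


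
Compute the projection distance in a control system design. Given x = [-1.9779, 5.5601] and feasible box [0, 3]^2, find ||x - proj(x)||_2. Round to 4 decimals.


Project each component onto [0, 3].
clip(-1.9779) = 0.0, clip(5.5601) = 3.0
Projection = [0.0, 3.0]
Squared diffs: [3.9121, 6.5541]
Distance = sqrt(10.4662) = 3.2352


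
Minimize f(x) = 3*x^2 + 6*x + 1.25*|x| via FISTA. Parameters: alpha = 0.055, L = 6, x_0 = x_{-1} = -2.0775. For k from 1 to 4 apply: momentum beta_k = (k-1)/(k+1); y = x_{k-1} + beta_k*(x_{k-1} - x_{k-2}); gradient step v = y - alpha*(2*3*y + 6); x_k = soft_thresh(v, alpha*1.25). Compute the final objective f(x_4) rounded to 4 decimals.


FISTA on f(x) = 3*x^2 + 6*x + 1.25*|x|
L = 6, alpha = 0.055
Iteration 1: beta = 0.0, y = -2.0775 + 0.0*(-2.0775 + 2.0775) = -2.0775
  grad(y) = -6.465, v = y - alpha*grad = -1.7219
  prox(v) = soft_thresh(-1.7219, 0.0688) = -1.6532
Iteration 2: beta = 0.3333, y = -1.6532 + 0.3333*(-1.6532 + 2.0775) = -1.5117
  grad(y) = -3.0704, v = y - alpha*grad = -1.3429
  prox(v) = soft_thresh(-1.3429, 0.0688) = -1.2741
Iteration 3: beta = 0.5, y = -1.2741 + 0.5*(-1.2741 + 1.6532) = -1.0846
  grad(y) = -0.5075, v = y - alpha*grad = -1.0567
  prox(v) = soft_thresh(-1.0567, 0.0688) = -0.9879
Iteration 4: beta = 0.6, y = -0.9879 + 0.6*(-0.9879 + 1.2741) = -0.8162
  grad(y) = 1.1028, v = y - alpha*grad = -0.8769
  prox(v) = soft_thresh(-0.8769, 0.0688) = -0.8081
f(x_4) = 3*(-0.8081)^2 + 6*(-0.8081) + 1.25*|-0.8081| = -1.8794


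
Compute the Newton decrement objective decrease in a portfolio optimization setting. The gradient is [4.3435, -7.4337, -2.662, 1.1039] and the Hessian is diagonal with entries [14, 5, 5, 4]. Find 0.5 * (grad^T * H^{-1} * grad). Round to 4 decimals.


Step 1: H is diagonal, so H^(-1) * g = [0.3103, -1.4867, -0.5324, 0.276].
Step 2: g^T H^(-1) g = sum_i g_i^2 / H_ii
  = (4.3435)^2/14 + (-7.4337)^2/5 + (-2.662)^2/5 + (1.1039)^2/4
  = 1.3476 + 11.052 + 1.4172 + 0.3046 = 14.1214
Step 3: Objective decrease = 0.5 * g^T H^(-1) g = 7.0607


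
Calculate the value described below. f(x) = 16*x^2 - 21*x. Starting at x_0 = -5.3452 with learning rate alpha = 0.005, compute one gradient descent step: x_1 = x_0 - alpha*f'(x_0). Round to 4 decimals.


We compute the gradient at x_0 and apply the update.
f'(x) = 32*x - 21
f'(-5.3452) = 32*-5.3452 - 21 = -192.0464
x_1 = -5.3452 - 0.005*-192.0464 = -4.385


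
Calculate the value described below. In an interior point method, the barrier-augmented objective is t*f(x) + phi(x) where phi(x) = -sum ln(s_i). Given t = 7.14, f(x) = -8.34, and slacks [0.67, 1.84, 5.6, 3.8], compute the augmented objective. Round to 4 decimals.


Step 1: Compute log-barrier.
ln values: [-0.4005, 0.6098, 1.7228, 1.335]
phi = -(-0.4005 + 0.6098 + 1.7228 + 1.335) = -3.2671
Step 2: Compute augmented objective.
t*f(x) = 7.14*-8.34 = -59.5476
Total = -59.5476 - 3.2671 = -62.8147


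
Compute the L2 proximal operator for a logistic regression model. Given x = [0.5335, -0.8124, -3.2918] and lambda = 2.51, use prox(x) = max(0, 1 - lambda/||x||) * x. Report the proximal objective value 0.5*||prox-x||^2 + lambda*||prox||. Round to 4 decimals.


Step 1: Compute ||x||.
||x|| = 3.4323
Step 2: Compute scaling factor.
scale = max(0, 1 - 2.51/3.4323) = 0.2687
Step 3: prox(x) = [0.1434, -0.2183, -0.8845]
||prox(x)|| = 0.9223
Step 4: Proximal objective.
0.5*||prox-x||^2 = 3.1501
lambda*||prox|| = 2.315
Total = 5.465


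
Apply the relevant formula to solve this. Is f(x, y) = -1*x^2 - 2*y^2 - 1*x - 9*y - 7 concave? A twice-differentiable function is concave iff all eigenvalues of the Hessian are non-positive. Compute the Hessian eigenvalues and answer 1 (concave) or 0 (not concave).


The Hessian of f(x,y) = -1*x^2 - 2*y^2 - 1*x - 9*y - 7 is:
H = [[-2, 0], [0, -4]]
Trace = -2 - 4 = -6
Determinant = -2*-4 - (0)^2 = 8
Discriminant = (-6)^2 - 4*8 = 4.0
Eigenvalues: lambda_1 = -4.0, lambda_2 = -2.0
The function is concave.

1


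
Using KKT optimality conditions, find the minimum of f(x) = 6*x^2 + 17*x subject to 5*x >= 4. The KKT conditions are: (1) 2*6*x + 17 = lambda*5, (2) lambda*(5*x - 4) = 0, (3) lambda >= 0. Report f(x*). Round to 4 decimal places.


Step 1: Try lambda = 0 (constraint inactive).
x_unc = -17/(2*6) = -1.4167
Check: 5*-1.4167 = -7.0835 < 4 -- violated!
Step 2: Constraint must be active: 5*x = 4
x* = 4/5 = 0.8
lambda = (2*6*0.8 + 17)/5 = 5.32
Step 3: Compute optimal value.
f(x*) = 6*0.8^2 + 17*0.8 = 17.44


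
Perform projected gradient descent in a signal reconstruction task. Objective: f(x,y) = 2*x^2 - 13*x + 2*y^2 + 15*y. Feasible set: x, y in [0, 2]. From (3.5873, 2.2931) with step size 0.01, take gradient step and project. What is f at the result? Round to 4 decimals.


Step 1: Compute gradient at (3.5873, 2.2931).
grad_x = 2*2*3.5873 - 13 = 1.3492
grad_y = 2*2*2.2931 + 15 = 24.1724
Step 2: Gradient step.
x_raw = 3.5873 - 0.01*1.3492 = 3.5738
y_raw = 2.2931 - 0.01*24.1724 = 2.0514
Step 3: Project onto [0, 2].
x_proj = clip(3.5738) = 2.0
y_proj = clip(2.0514) = 2.0
Step 4: Evaluate f.
f(2.0, 2.0) = 20.0


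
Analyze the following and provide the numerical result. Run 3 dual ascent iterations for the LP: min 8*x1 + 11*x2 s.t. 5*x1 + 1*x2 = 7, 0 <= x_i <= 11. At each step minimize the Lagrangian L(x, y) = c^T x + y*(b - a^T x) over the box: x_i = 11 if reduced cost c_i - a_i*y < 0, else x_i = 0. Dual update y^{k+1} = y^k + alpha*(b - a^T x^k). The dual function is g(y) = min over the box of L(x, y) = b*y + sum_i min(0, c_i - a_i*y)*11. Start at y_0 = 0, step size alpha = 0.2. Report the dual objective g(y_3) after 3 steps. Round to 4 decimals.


Dual ascent for LP: min 8*x1 + 11*x2, 5*x1 + 1*x2 = 7, 0 <= x_i <= 11
Step 1: y^k = 0.0, reduced costs: (8.0, 11.0)
  x^k = (0.0, 0.0), subgradient = b - a^T x = 7.0
  y^{k+1} = 0.0 + 0.2*7.0 = 1.4
Step 2: y^k = 1.4, reduced costs: (1.0, 9.6)
  x^k = (0.0, 0.0), subgradient = b - a^T x = 7.0
  y^{k+1} = 1.4 + 0.2*7.0 = 2.8
Step 3: y^k = 2.8, reduced costs: (-6.0, 8.2)
  x^k = (11.0, 0.0), subgradient = b - a^T x = -48.0
  y^{k+1} = 2.8 + 0.2*-48.0 = -6.8
Dual objective at y_3 = -6.8: reduced costs (42.0, 17.8), box minimizer x = (0.0, 0.0)
g(y_3) = b*y + (c1 - a1*y)*x1 + (c2 - a2*y)*x2 = 7*(-6.8) + 42.0*0.0 + 17.8*0.0 = -47.6 + 0.0 + 0.0 = -47.6


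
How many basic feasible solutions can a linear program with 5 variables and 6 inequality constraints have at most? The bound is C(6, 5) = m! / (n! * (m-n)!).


Each vertex corresponds to some choice of n active constraints out of m, so the number of vertices is at most C(m, n) = m! / (n!(m-n)!).
m = 6, n = 5
Numerator: 6 * 5 * 4 * 3 * 2
Denominator: 5! = 120
C(6, 5) = 6


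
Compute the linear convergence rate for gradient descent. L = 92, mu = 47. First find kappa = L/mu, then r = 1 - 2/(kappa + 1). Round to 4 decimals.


Step 1: Compute the condition number.
kappa = L/mu = 92/47 = 1.9574
Step 2: Compute the convergence rate.
r = 1 - 2/(kappa + 1) = 1 - 2*mu/(L + mu) = (L - mu)/(L + mu) = 45/139 = 0.3237


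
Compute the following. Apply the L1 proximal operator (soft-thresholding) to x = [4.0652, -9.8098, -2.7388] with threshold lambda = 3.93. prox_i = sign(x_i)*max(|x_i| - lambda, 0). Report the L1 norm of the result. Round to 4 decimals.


Soft-thresholding with lambda = 3.93:
prox(4.0652) = sign(4.0652)*max(|4.0652| - 3.93, 0) = 0.1352
prox(-9.8098) = sign(-9.8098)*max(|-9.8098| - 3.93, 0) = -5.8798
prox(-2.7388) = sign(-2.7388)*max(|-2.7388| - 3.93, 0) = 0.0
prox(x) = [0.1352, -5.8798, 0.0]
||prox(x)||_1 = 0.1352 + 5.8798 + 0.0 = 6.015


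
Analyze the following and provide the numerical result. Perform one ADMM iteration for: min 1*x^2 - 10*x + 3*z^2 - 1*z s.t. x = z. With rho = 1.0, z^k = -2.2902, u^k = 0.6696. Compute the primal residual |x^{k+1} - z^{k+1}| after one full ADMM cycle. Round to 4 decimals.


ADMM iteration with rho = 1.0, z^k = -2.2902, u^k = 0.6696
Step 1: x-update.
Minimize 1*x^2 - 10*x + (1.0/2)*(x + 2.2902 + 0.6696)^2
FOC: (2*1 + 1.0)*x = 10 + 1.0*(-2.2902 - 0.6696)
x^{k+1} = 2.3467
Step 2: z-update.
Minimize 3*z^2 - 1*z + (1.0/2)*(2.3467 - z + 0.6696)^2
FOC: (2*3 + 1.0)*z = 1 + 1.0*(2.3467 + 0.6696)
z^{k+1} = 0.5738
Step 3: u-update.
u^{k+1} = 0.6696 + 2.3467 - 0.5738 = 2.4426
Step 4: Primal residual = |2.3467 - 0.5738| = 1.773


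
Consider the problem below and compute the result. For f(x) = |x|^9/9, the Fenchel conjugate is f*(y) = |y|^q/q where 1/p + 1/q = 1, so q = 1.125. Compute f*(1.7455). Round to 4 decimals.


The conjugate exponent q satisfies 1/p + 1/q = 1.
p = 9, so q = 9/(9 - 1) = 1.125
|y|^q = 1.7455^1.125 = 1.8714
f*(1.7455) = 1.8714 / 1.125 = 1.6634


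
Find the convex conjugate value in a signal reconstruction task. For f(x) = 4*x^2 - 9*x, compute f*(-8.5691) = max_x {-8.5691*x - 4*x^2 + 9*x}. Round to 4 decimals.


f*(y) = sup_x {y*x - a*x^2 - b*x} = sup_x {(y-b)*x - a*x^2}
FOC: (y - b) - 2a*x = 0 => x* = (y - b)/(2a)
x* = (-8.5691 + 9)/(2*4) = 0.0539
f*(-8.5691) = (y-b)^2/(4a) = (-8.5691 + 9)^2/(4*4)
= 0.1857/16 = 0.0116


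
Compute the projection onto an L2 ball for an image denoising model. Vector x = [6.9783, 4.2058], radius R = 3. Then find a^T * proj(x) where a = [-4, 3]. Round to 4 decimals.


Step 1: Compute ||x|| (intermediates to 6 decimals).
||x|| = sqrt(6.9783^2 + 4.2058^2) = 8.147725
Step 2: Project.
Since ||x|| > R, scale = R/||x|| = 3/8.147725 = 0.368201, proj(x) = scale * x
proj(x) = [2.569417, 1.54858]
Step 3: Dot product.
a^T * proj(x) = -4*2.569417 + 3*1.54858 = -5.6319


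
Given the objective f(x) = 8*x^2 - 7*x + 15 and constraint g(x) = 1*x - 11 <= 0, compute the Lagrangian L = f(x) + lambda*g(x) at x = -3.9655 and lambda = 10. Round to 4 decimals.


Step 1: Evaluate f(x).
f(-3.9655) = 8*(-3.9655)^2 - 7*(-3.9655) + 15 = 168.56
Step 2: Evaluate g(x).
g(-3.9655) = 1*-3.9655 - 11 = -14.9655
Step 3: Compute Lagrangian.
L = 168.56 + 10*-14.9655 = 18.905


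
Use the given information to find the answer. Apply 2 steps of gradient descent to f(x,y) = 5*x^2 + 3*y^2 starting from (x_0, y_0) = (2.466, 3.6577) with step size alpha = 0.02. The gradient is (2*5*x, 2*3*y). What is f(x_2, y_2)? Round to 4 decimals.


Gradient descent on f(x,y) = 5*x^2 + 3*y^2.
Starting point: (2.466, 3.6577), alpha = 0.02
Step 1: grad_x = 2*5*2.466 = 24.66, grad_y = 2*3*3.6577 = 21.9462
  x_1 = 2.466 - 0.02*24.66 = 1.9728
  y_1 = 3.6577 - 0.02*21.9462 = 3.2188
Step 2: grad_x = 2*5*1.9728 = 19.728, grad_y = 2*3*3.2188 = 19.3127
  x_2 = 1.9728 - 0.02*19.728 = 1.5782
  y_2 = 3.2188 - 0.02*19.3127 = 2.8325
f(1.5782, 2.8325) = 5*1.5782^2 + 3*2.8325^2 = 36.5238


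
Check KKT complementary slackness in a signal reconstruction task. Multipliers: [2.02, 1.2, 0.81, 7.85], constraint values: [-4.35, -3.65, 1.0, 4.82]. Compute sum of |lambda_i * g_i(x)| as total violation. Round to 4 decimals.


KKT complementary slackness check:
lambda_1 * g_1 = 2.02 * -4.35 = -8.787
lambda_2 * g_2 = 1.2 * -3.65 = -4.38
lambda_3 * g_3 = 0.81 * 1.0 = 0.81
lambda_4 * g_4 = 7.85 * 4.82 = 37.837
Total violation = 8.787 + 4.38 + 0.81 + 37.837 = 51.814


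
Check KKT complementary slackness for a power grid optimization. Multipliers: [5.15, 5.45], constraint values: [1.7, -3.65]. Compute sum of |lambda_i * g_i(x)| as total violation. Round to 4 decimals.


KKT complementary slackness check:
lambda_1 * g_1 = 5.15 * 1.7 = 8.755
lambda_2 * g_2 = 5.45 * -3.65 = -19.8925
Total violation = 8.755 + 19.8925 = 28.6475


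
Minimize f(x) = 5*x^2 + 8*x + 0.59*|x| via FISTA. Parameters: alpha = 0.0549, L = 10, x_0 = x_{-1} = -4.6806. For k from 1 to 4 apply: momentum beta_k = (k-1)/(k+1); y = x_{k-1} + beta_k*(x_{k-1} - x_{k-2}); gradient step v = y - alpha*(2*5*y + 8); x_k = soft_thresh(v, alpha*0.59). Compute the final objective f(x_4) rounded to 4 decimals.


FISTA on f(x) = 5*x^2 + 8*x + 0.59*|x|
L = 10, alpha = 0.0549
Iteration 1: beta = 0.0, y = -4.6806 + 0.0*(-4.6806 + 4.6806) = -4.6806
  grad(y) = -38.806, v = y - alpha*grad = -2.5502
  prox(v) = soft_thresh(-2.5502, 0.0324) = -2.5178
Iteration 2: beta = 0.3333, y = -2.5178 + 0.3333*(-2.5178 + 4.6806) = -1.7968
  grad(y) = -9.9681, v = y - alpha*grad = -1.2496
  prox(v) = soft_thresh(-1.2496, 0.0324) = -1.2172
Iteration 3: beta = 0.5, y = -1.2172 + 0.5*(-1.2172 + 2.5178) = -0.5669
  grad(y) = 2.3312, v = y - alpha*grad = -0.6949
  prox(v) = soft_thresh(-0.6949, 0.0324) = -0.6625
Iteration 4: beta = 0.6, y = -0.6625 + 0.6*(-0.6625 + 1.2172) = -0.3297
  grad(y) = 4.7035, v = y - alpha*grad = -0.5879
  prox(v) = soft_thresh(-0.5879, 0.0324) = -0.5555
f(x_4) = 5*(-0.5555)^2 + 8*(-0.5555) + 0.59*|-0.5555| = -2.5733


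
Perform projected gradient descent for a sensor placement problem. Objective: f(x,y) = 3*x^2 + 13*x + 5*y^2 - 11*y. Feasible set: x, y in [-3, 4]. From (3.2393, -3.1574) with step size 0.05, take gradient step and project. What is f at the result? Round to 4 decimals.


Step 1: Compute gradient at (3.2393, -3.1574).
grad_x = 2*3*3.2393 + 13 = 32.4358
grad_y = 2*5*-3.1574 - 11 = -42.574
Step 2: Gradient step.
x_raw = 3.2393 - 0.05*32.4358 = 1.6175
y_raw = -3.1574 - 0.05*-42.574 = -1.0287
Step 3: Project onto [-3, 4].
x_proj = clip(1.6175) = 1.6175
y_proj = clip(-1.0287) = -1.0287
Step 4: Evaluate f.
f(1.6175, -1.0287) = 45.4835


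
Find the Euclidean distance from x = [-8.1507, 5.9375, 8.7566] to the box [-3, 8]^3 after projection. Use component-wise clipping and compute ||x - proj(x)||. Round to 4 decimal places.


Project each component onto [-3, 8].
clip(-8.1507) = -3.0, clip(5.9375) = 5.9375, clip(8.7566) = 8.0
Projection = [-3.0, 5.9375, 8.0]
Squared diffs: [26.5297, 0.0, 0.5724]
Distance = sqrt(27.1021) = 5.206


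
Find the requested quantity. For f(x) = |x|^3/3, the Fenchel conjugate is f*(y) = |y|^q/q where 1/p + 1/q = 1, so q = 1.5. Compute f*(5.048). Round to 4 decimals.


The conjugate exponent q satisfies 1/p + 1/q = 1.
p = 3, so q = 3/(3 - 1) = 1.5
|y|^q = 5.048^1.5 = 11.3417
f*(5.048) = 11.3417 / 1.5 = 7.5611


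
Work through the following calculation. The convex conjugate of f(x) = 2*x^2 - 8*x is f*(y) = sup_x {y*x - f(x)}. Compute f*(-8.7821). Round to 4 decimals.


f*(y) = sup_x {y*x - a*x^2 - b*x} = sup_x {(y-b)*x - a*x^2}
FOC: (y - b) - 2a*x = 0 => x* = (y - b)/(2a)
x* = (-8.7821 + 8)/(2*2) = -0.1955
f*(-8.7821) = (y-b)^2/(4a) = (-8.7821 + 8)^2/(4*2)
= 0.6117/8 = 0.0765


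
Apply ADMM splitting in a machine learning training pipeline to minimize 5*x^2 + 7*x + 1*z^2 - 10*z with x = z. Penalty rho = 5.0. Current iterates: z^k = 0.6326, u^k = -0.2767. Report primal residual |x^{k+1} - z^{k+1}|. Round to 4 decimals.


ADMM iteration with rho = 5.0, z^k = 0.6326, u^k = -0.2767
Step 1: x-update.
Minimize 5*x^2 + 7*x + (5.0/2)*(x - 0.6326 - 0.2767)^2
FOC: (2*5 + 5.0)*x = -7 + 5.0*(0.6326 + 0.2767)
x^{k+1} = -0.1636
Step 2: z-update.
Minimize 1*z^2 - 10*z + (5.0/2)*(-0.1636 - z - 0.2767)^2
FOC: (2*1 + 5.0)*z = 10 + 5.0*(-0.1636 - 0.2767)
z^{k+1} = 1.1141
Step 3: u-update.
u^{k+1} = -0.2767 - 0.1636 - 1.1141 = -1.5544
Step 4: Primal residual = |-0.1636 - 1.1141| = 1.2777


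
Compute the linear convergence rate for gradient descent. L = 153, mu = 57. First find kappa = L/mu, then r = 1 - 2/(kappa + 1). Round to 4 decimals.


Step 1: Compute the condition number.
kappa = L/mu = 153/57 = 2.6842
Step 2: Compute the convergence rate.
r = 1 - 2/(kappa + 1) = 1 - 2*mu/(L + mu) = (L - mu)/(L + mu) = 96/210 = 0.4571


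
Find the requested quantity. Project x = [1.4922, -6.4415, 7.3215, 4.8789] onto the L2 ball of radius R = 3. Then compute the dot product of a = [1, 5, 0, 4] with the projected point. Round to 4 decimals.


Step 1: Compute ||x|| (intermediates to 6 decimals).
||x|| = sqrt(1.4922^2 + (-6.4415)^2 + 7.3215^2 + 4.8789^2) = 11.005799
Step 2: Project.
Since ||x|| > R, scale = R/||x|| = 3/11.005799 = 0.272584, proj(x) = scale * x
proj(x) = [0.40675, -1.75585, 1.995724, 1.32991]
Step 3: Dot product.
a^T * proj(x) = 1*0.40675 + 5*(-1.75585) + 0*1.995724 + 4*1.32991 = -3.0529


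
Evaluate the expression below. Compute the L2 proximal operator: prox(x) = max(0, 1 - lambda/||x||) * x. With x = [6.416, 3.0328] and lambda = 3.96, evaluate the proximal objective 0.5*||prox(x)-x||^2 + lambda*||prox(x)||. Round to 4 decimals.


Step 1: Compute ||x||.
||x|| = 7.0967
Step 2: Compute scaling factor.
scale = max(0, 1 - 3.96/7.0967) = 0.442
Step 3: prox(x) = [2.8358, 1.3405]
||prox(x)|| = 3.1367
Step 4: Proximal objective.
0.5*||prox-x||^2 = 7.8408
lambda*||prox|| = 12.4213
Total = 20.2621


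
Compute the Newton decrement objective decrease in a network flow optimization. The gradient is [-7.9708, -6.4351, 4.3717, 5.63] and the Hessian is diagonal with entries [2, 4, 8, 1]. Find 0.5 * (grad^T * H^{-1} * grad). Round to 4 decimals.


Step 1: H is diagonal, so H^(-1) * g = [-3.9854, -1.6088, 0.5465, 5.63].
Step 2: g^T H^(-1) g = sum_i g_i^2 / H_ii
  = (-7.9708)^2/2 + (-6.4351)^2/4 + (4.3717)^2/8 + (5.63)^2/1
  = 31.7668 + 10.3526 + 2.389 + 31.6969 = 76.2053
Step 3: Objective decrease = 0.5 * g^T H^(-1) g = 38.1027


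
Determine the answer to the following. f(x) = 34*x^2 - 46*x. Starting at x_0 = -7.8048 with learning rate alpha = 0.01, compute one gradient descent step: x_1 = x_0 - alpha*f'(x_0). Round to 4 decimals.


We compute the gradient at x_0 and apply the update.
f'(x) = 68*x - 46
f'(-7.8048) = 68*-7.8048 - 46 = -576.7264
x_1 = -7.8048 - 0.01*-576.7264 = -2.0375


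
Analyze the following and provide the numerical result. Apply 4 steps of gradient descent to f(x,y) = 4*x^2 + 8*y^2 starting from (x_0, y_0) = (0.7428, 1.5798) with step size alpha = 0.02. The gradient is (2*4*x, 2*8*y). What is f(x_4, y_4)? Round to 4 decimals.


Gradient descent on f(x,y) = 4*x^2 + 8*y^2.
Starting point: (0.7428, 1.5798), alpha = 0.02
Step 1: grad_x = 2*4*0.7428 = 5.9424, grad_y = 2*8*1.5798 = 25.2768
  x_1 = 0.7428 - 0.02*5.9424 = 0.624
  y_1 = 1.5798 - 0.02*25.2768 = 1.0743
Step 2: grad_x = 2*4*0.624 = 4.9916, grad_y = 2*8*1.0743 = 17.1882
  x_2 = 0.624 - 0.02*4.9916 = 0.5241
  y_2 = 1.0743 - 0.02*17.1882 = 0.7305
Step 3: grad_x = 2*4*0.5241 = 4.193, grad_y = 2*8*0.7305 = 11.688
  x_3 = 0.5241 - 0.02*4.193 = 0.4403
  y_3 = 0.7305 - 0.02*11.688 = 0.4967
Step 4: grad_x = 2*4*0.4403 = 3.5221, grad_y = 2*8*0.4967 = 7.9478
  x_4 = 0.4403 - 0.02*3.5221 = 0.3698
  y_4 = 0.4967 - 0.02*7.9478 = 0.3378
f(0.3698, 0.3378) = 4*0.3698^2 + 8*0.3378^2 = 1.4598


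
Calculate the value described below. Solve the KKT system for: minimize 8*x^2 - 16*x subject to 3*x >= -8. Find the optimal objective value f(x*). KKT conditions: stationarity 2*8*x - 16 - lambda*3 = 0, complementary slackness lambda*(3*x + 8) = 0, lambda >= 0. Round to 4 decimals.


Step 1: Try lambda = 0 (constraint inactive).
Stationarity: 2*8*x - 16 = 0
x* = 16/(2*8) = 1.0
Check constraint: 3*1.0 = 3.0 >= -8 -- satisfied.
Step 2: Compute optimal value.
f(x*) = 8*1.0^2 - 16*1.0 = -8.0


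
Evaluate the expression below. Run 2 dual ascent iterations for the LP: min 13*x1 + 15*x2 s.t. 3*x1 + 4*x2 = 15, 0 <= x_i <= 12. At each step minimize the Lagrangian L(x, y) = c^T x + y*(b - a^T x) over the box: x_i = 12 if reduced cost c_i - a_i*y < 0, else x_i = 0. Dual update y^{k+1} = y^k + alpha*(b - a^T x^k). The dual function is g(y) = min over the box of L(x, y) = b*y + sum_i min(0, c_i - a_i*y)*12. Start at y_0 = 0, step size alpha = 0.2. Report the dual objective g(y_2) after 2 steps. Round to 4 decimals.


Dual ascent for LP: min 13*x1 + 15*x2, 3*x1 + 4*x2 = 15, 0 <= x_i <= 12
Step 1: y^k = 0.0, reduced costs: (13.0, 15.0)
  x^k = (0.0, 0.0), subgradient = b - a^T x = 15.0
  y^{k+1} = 0.0 + 0.2*15.0 = 3.0
Step 2: y^k = 3.0, reduced costs: (4.0, 3.0)
  x^k = (0.0, 0.0), subgradient = b - a^T x = 15.0
  y^{k+1} = 3.0 + 0.2*15.0 = 6.0
Dual objective at y_2 = 6.0: reduced costs (-5.0, -9.0), box minimizer x = (12.0, 12.0)
g(y_2) = b*y + (c1 - a1*y)*x1 + (c2 - a2*y)*x2 = 15*6.0 + (-5.0)*12.0 + (-9.0)*12.0 = 90.0 - 60.0 - 108.0 = -78.0


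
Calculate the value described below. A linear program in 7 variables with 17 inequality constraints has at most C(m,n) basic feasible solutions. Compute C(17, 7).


Each vertex corresponds to some choice of n active constraints out of m, so the number of vertices is at most C(m, n) = m! / (n!(m-n)!).
m = 17, n = 7
Numerator: 17 * 16 * 15 * 14 * 13 * 12 * 11
Denominator: 7! = 5040
C(17, 7) = 19448


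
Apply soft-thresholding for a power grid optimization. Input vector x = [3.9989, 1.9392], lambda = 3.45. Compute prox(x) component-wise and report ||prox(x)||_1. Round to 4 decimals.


Soft-thresholding with lambda = 3.45:
prox(3.9989) = sign(3.9989)*max(|3.9989| - 3.45, 0) = 0.5489
prox(1.9392) = sign(1.9392)*max(|1.9392| - 3.45, 0) = 0.0
prox(x) = [0.5489, 0.0]
||prox(x)||_1 = 0.5489 + 0.0 = 0.5489


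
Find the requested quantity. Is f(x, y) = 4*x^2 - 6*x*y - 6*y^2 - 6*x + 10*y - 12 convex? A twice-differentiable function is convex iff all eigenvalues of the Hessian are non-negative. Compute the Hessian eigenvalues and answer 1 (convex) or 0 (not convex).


The Hessian of f(x,y) = 4*x^2 - 6*x*y - 6*y^2 - 6*x + 10*y - 12 is:
H = [[8, -6], [-6, -12]]
Trace = 8 - 12 = -4
Determinant = 8*-12 - (-6)^2 = -132
Discriminant = (-4)^2 - 4*-132 = 544.0
Eigenvalues: lambda_1 = -13.6619, lambda_2 = 9.6619
The function is not convex.

0


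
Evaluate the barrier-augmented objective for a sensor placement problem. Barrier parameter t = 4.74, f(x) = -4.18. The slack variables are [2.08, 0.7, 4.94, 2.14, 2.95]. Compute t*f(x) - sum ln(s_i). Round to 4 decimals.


Step 1: Compute log-barrier.
ln values: [0.7324, -0.3567, 1.5974, 0.7608, 1.0818]
phi = -(0.7324 - 0.3567 + 1.5974 + 0.7608 + 1.0818) = -3.8157
Step 2: Compute augmented objective.
t*f(x) = 4.74*-4.18 = -19.8132
Total = -19.8132 - 3.8157 = -23.6289


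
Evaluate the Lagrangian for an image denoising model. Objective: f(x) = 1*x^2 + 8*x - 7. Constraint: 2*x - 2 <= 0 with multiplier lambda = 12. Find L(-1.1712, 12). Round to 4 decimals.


Step 1: Evaluate f(x).
f(-1.1712) = 1*(-1.1712)^2 + 8*(-1.1712) - 7 = -14.9979
Step 2: Evaluate g(x).
g(-1.1712) = 2*-1.1712 - 2 = -4.3424
Step 3: Compute Lagrangian.
L = -14.9979 + 12*-4.3424 = -67.1067


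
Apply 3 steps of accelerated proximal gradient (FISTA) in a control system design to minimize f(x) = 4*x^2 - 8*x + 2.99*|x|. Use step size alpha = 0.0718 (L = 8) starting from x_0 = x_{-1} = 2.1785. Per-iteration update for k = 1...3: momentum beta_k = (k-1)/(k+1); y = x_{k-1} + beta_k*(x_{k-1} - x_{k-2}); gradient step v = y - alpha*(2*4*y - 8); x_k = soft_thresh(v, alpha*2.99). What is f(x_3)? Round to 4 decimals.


FISTA on f(x) = 4*x^2 - 8*x + 2.99*|x|
L = 8, alpha = 0.0718
Iteration 1: beta = 0.0, y = 2.1785 + 0.0*(2.1785 - 2.1785) = 2.1785
  grad(y) = 9.428, v = y - alpha*grad = 1.5016
  prox(v) = soft_thresh(1.5016, 0.2147) = 1.2869
Iteration 2: beta = 0.3333, y = 1.2869 + 0.3333*(1.2869 - 2.1785) = 0.9897
  grad(y) = -0.0825, v = y - alpha*grad = 0.9956
  prox(v) = soft_thresh(0.9956, 0.2147) = 0.7809
Iteration 3: beta = 0.5, y = 0.7809 + 0.5*(0.7809 - 1.2869) = 0.5279
  grad(y) = -3.7764, v = y - alpha*grad = 0.7991
  prox(v) = soft_thresh(0.7991, 0.2147) = 0.5844
f(x_3) = 4*0.5844^2 - 8*0.5844 + 2.99*|0.5844| = -1.5618


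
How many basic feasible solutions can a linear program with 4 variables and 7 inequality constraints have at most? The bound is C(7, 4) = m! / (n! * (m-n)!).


Each vertex corresponds to some choice of n active constraints out of m, so the number of vertices is at most C(m, n) = m! / (n!(m-n)!).
m = 7, n = 4
Numerator: 7 * 6 * 5 * 4
Denominator: 4! = 24
C(7, 4) = 35


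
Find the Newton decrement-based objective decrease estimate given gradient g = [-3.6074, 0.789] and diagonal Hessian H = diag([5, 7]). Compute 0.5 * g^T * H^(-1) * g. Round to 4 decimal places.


Step 1: H is diagonal, so H^(-1) * g = [-0.7215, 0.1127].
Step 2: g^T H^(-1) g = sum_i g_i^2 / H_ii
  = (-3.6074)^2/5 + (0.789)^2/7
  = 2.6027 + 0.0889 = 2.6916
Step 3: Objective decrease = 0.5 * g^T H^(-1) g = 1.3458


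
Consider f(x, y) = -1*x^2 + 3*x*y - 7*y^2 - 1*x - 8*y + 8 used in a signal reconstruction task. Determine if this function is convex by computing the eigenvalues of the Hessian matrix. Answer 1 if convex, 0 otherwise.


The Hessian of f(x,y) = -1*x^2 + 3*x*y - 7*y^2 - 1*x - 8*y + 8 is:
H = [[-2, 3], [3, -14]]
Trace = -2 - 14 = -16
Determinant = -2*-14 - (3)^2 = 19
Discriminant = (-16)^2 - 4*19 = 180.0
Eigenvalues: lambda_1 = -14.7082, lambda_2 = -1.2918
The function is not convex.

0


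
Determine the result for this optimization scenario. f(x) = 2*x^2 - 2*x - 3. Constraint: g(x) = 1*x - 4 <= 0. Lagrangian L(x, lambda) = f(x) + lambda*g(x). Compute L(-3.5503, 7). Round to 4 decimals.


Step 1: Evaluate f(x).
f(-3.5503) = 2*(-3.5503)^2 - 2*(-3.5503) - 3 = 29.3099
Step 2: Evaluate g(x).
g(-3.5503) = 1*-3.5503 - 4 = -7.5503
Step 3: Compute Lagrangian.
L = 29.3099 + 7*-7.5503 = -23.5422


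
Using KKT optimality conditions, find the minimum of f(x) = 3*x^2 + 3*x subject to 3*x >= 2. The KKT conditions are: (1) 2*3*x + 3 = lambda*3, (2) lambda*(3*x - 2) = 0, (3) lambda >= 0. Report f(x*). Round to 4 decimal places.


Step 1: Try lambda = 0 (constraint inactive).
x_unc = -3/(2*3) = -0.5
Check: 3*-0.5 = -1.5 < 2 -- violated!
Step 2: Constraint must be active: 3*x = 2
x* = 2/3 = 0.6667 (rounded; the exact value 2/3 is used below)
lambda = (2*3*(2/3) + 3)/3 = 2.3333
Step 3: Compute optimal value.
f(x*) = 3*(2/3)^2 + 3*(2/3) = 3.3333


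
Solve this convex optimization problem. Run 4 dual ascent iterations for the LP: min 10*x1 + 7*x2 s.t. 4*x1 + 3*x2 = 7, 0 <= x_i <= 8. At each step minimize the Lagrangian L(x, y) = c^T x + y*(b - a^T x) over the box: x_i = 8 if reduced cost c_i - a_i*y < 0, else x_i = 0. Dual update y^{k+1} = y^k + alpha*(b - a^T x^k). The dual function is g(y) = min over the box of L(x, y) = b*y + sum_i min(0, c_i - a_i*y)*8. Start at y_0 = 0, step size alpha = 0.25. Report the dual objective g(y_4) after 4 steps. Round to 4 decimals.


Dual ascent for LP: min 10*x1 + 7*x2, 4*x1 + 3*x2 = 7, 0 <= x_i <= 8
Step 1: y^k = 0.0, reduced costs: (10.0, 7.0)
  x^k = (0.0, 0.0), subgradient = b - a^T x = 7.0
  y^{k+1} = 0.0 + 0.25*7.0 = 1.75
Step 2: y^k = 1.75, reduced costs: (3.0, 1.75)
  x^k = (0.0, 0.0), subgradient = b - a^T x = 7.0
  y^{k+1} = 1.75 + 0.25*7.0 = 3.5
Step 3: y^k = 3.5, reduced costs: (-4.0, -3.5)
  x^k = (8.0, 8.0), subgradient = b - a^T x = -49.0
  y^{k+1} = 3.5 + 0.25*-49.0 = -8.75
Step 4: y^k = -8.75, reduced costs: (45.0, 33.25)
  x^k = (0.0, 0.0), subgradient = b - a^T x = 7.0
  y^{k+1} = -8.75 + 0.25*7.0 = -7.0
Dual objective at y_4 = -7.0: reduced costs (38.0, 28.0), box minimizer x = (0.0, 0.0)
g(y_4) = b*y + (c1 - a1*y)*x1 + (c2 - a2*y)*x2 = 7*(-7.0) + 38.0*0.0 + 28.0*0.0 = -49.0 + 0.0 + 0.0 = -49.0


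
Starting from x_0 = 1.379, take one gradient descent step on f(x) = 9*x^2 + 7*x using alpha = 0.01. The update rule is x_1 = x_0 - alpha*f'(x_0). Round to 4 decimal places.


We compute the gradient at x_0 and apply the update.
f'(x) = 18*x + 7
f'(1.379) = 18*1.379 + 7 = 31.822
x_1 = 1.379 - 0.01*31.822 = 1.0608


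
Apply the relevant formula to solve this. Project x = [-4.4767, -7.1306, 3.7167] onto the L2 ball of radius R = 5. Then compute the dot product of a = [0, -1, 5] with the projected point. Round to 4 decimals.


Step 1: Compute ||x|| (intermediates to 6 decimals).
||x|| = sqrt((-4.4767)^2 + (-7.1306)^2 + 3.7167^2) = 9.203269
Step 2: Project.
Since ||x|| > R, scale = R/||x|| = 5/9.203269 = 0.543285, proj(x) = scale * x
proj(x) = [-2.432124, -3.873948, 2.019227]
Step 3: Dot product.
a^T * proj(x) = 0*(-2.432124) - 1*(-3.873948) + 5*2.019227 = 13.9701
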